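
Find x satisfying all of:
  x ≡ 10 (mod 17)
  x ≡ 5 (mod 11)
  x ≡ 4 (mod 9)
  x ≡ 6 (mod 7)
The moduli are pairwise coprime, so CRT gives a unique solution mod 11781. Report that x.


Product of moduli M = 17 · 11 · 9 · 7 = 11781.
Merge one congruence at a time:
  Start: x ≡ 10 (mod 17).
  Combine with x ≡ 5 (mod 11); new modulus lcm = 187.
    Write x = 10 + 17·t and substitute into x ≡ 5 (mod 11): 17·t ≡ 5 − 10 = -5 (mod 11).
    Reduce coefficients mod 11: 6·t ≡ 6 (mod 11).
    The inverse of 6 mod 11 is 2 (since 6·2 = 12 = 1·11 + 1), so t ≡ 2·6 = 12 ≡ 1 (mod 11).
    Then x = 10 + 17·1 = 27, valid modulo lcm(17, 11) = 187: x ≡ 27 (mod 187).
  Combine with x ≡ 4 (mod 9); new modulus lcm = 1683.
    Write x = 27 + 187·t and substitute into x ≡ 4 (mod 9): 187·t ≡ 4 − 27 = -23 (mod 9).
    Reduce coefficients mod 9: 7·t ≡ 4 (mod 9).
    The inverse of 7 mod 9 is 4 (since 7·4 = 28 = 3·9 + 1), so t ≡ 4·4 = 16 ≡ 7 (mod 9).
    Then x = 27 + 187·7 = 1336, valid modulo lcm(187, 9) = 1683: x ≡ 1336 (mod 1683).
  Combine with x ≡ 6 (mod 7); new modulus lcm = 11781.
    Write x = 1336 + 1683·t and substitute into x ≡ 6 (mod 7): 1683·t ≡ 6 − 1336 = -1330 (mod 7).
    Reduce coefficients mod 7: 3·t ≡ 0 (mod 7).
    The inverse of 3 mod 7 is 5 (since 3·5 = 15 = 2·7 + 1), so t ≡ 5·0 = 0 ≡ 0 (mod 7).
    Then x = 1336 + 1683·0 = 1336, valid modulo lcm(1683, 7) = 11781: x ≡ 1336 (mod 11781).
Verify against each original: 1336 mod 17 = 10, 1336 mod 11 = 5, 1336 mod 9 = 4, 1336 mod 7 = 6.

x ≡ 1336 (mod 11781).


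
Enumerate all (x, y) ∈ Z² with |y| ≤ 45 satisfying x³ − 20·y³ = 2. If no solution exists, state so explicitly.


The equation is x³ - 20y³ = 2. For fixed y, x³ = 20·y³ + 2, so a solution requires the RHS to be a perfect cube.
Strategy: iterate y from -45 to 45, compute RHS = 20·y³ + 2, and check whether it is a (positive or negative) perfect cube.
Check small values of y:
  y = 0: RHS = 2 is not a perfect cube.
  y = 1: RHS = 22 is not a perfect cube.
  y = -1: RHS = -18 is not a perfect cube.
  y = 2: RHS = 162 is not a perfect cube.
  y = -2: RHS = -158 is not a perfect cube.
  y = 3: RHS = 542 is not a perfect cube.
  y = -3: RHS = -538 is not a perfect cube.
Continuing the search up to |y| = 45 finds no solutions either.
No (x, y) in the scanned range satisfies the equation.

No integer solutions with |y| ≤ 45.


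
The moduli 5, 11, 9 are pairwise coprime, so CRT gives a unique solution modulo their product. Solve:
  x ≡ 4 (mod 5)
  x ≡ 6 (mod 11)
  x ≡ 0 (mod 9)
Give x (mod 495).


Moduli 5, 11, 9 are pairwise coprime; by CRT there is a unique solution modulo M = 5 · 11 · 9 = 495.
Solve pairwise, accumulating the modulus:
  Start with x ≡ 4 (mod 5).
  Combine with x ≡ 6 (mod 11): since gcd(5, 11) = 1, we get a unique residue mod 55.
    Write x = 4 + 5·t and substitute into x ≡ 6 (mod 11): 5·t ≡ 6 − 4 = 2 (mod 11).
    The inverse of 5 mod 11 is 9 (since 5·9 = 45 = 4·11 + 1), so t ≡ 9·2 = 18 ≡ 7 (mod 11).
    Then x = 4 + 5·7 = 39, valid modulo lcm(5, 11) = 55: x ≡ 39 (mod 55).
  Combine with x ≡ 0 (mod 9): since gcd(55, 9) = 1, we get a unique residue mod 495.
    Write x = 39 + 55·t and substitute into x ≡ 0 (mod 9): 55·t ≡ 0 − 39 = -39 (mod 9).
    Reduce coefficients mod 9: 1·t ≡ 6 (mod 9).
    So t ≡ 6 (mod 9).
    Then x = 39 + 55·6 = 369, valid modulo lcm(55, 9) = 495: x ≡ 369 (mod 495).
Verify: 369 mod 5 = 4 ✓, 369 mod 11 = 6 ✓, 369 mod 9 = 0 ✓.

x ≡ 369 (mod 495).


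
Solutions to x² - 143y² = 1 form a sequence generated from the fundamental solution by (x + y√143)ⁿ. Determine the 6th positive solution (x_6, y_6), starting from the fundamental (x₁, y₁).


Step 1: Find the fundamental solution (x₁, y₁) of x² - 143y² = 1.
  Expand √143 as a continued fraction. a₀ = ⌊√143⌋ = 11; iterate m_{k+1} = d_k·a_k − m_k, d_{k+1} = (143 − m_{k+1}²)/d_k, a_{k+1} = ⌊(a₀ + m_{k+1})/d_{k+1}⌋ (starting m₀ = 0, d₀ = 1), with convergents p_k = a_k·p_{k-1} + p_{k-2}, q_k = a_k·q_{k-1} + q_{k-2} (p₋₁ = 1, q₋₁ = 0):
  k = 0: a₀ = 11; p₀/q₀ = 11/1; p₀² − 143·q₀² = 121 − 143 = -22.
  k = 1: m = 11, d = 22, a = ⌊(11 + 11)/22⌋ = 1; p/q = (1·11 + 1)/(1·1 + 0) = 12/1; p² − 143·q² = 144 − 143 = 1.
  The first convergent with p² − 143·q² = 1 gives the fundamental solution (x₁, y₁) = (12, 1).
Step 2: Apply the recurrence (x_{n+1}, y_{n+1}) = (x₁x_n + 143y₁y_n, x₁y_n + y₁x_n) repeatedly.
  From (x_1, y_1) = (12, 1): x_2 = 12·12 + 143·1·1 = 287; y_2 = 12·1 + 1·12 = 24.
  From (x_2, y_2) = (287, 24): x_3 = 12·287 + 143·1·24 = 6876; y_3 = 12·24 + 1·287 = 575.
  From (x_3, y_3) = (6876, 575): x_4 = 12·6876 + 143·1·575 = 164737; y_4 = 12·575 + 1·6876 = 13776.
  From (x_4, y_4) = (164737, 13776): x_5 = 12·164737 + 143·1·13776 = 3946812; y_5 = 12·13776 + 1·164737 = 330049.
  From (x_5, y_5) = (3946812, 330049): x_6 = 12·3946812 + 143·1·330049 = 94558751; y_6 = 12·330049 + 1·3946812 = 7907400.
Step 3: Verify x_6² - 143·y_6² = 8941357390680001 - 8941357390680000 = 1 (should be 1). ✓

(x_1, y_1) = (12, 1); (x_6, y_6) = (94558751, 7907400).


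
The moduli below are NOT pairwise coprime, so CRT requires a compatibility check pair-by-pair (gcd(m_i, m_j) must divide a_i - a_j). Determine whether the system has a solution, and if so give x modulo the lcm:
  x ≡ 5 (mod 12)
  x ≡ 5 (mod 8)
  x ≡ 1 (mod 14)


Moduli 12, 8, 14 are not pairwise coprime, so CRT works modulo lcm(m_i) when all pairwise compatibility conditions hold.
Pairwise compatibility: gcd(m_i, m_j) must divide a_i - a_j for every pair.
Merge one congruence at a time:
  Start: x ≡ 5 (mod 12).
  Combine with x ≡ 5 (mod 8): gcd(12, 8) = 4; 5 - 5 = 0, which IS divisible by 4, so compatible.
    Write x = 5 + 12·t and substitute into x ≡ 5 (mod 8): 12·t ≡ 5 − 5 = 0 (mod 8).
    Divide the congruence (and modulus) by g = 4: 3·t ≡ 0 (mod 2).
    Reduce coefficients mod 2: 1·t ≡ 0 (mod 2).
    So t ≡ 0 (mod 2).
    Then x = 5 + 12·0 = 5, valid modulo lcm(12, 8) = 24: x ≡ 5 (mod 24).
  Combine with x ≡ 1 (mod 14): gcd(24, 14) = 2; 1 - 5 = -4, which IS divisible by 2, so compatible.
    Write x = 5 + 24·t and substitute into x ≡ 1 (mod 14): 24·t ≡ 1 − 5 = -4 (mod 14).
    Divide the congruence (and modulus) by g = 2: 12·t ≡ -2 (mod 7).
    Reduce coefficients mod 7: 5·t ≡ 5 (mod 7).
    The inverse of 5 mod 7 is 3 (since 5·3 = 15 = 2·7 + 1), so t ≡ 3·5 = 15 ≡ 1 (mod 7).
    Then x = 5 + 24·1 = 29, valid modulo lcm(24, 14) = 168: x ≡ 29 (mod 168).
Verify: 29 mod 12 = 5, 29 mod 8 = 5, 29 mod 14 = 1.

x ≡ 29 (mod 168).


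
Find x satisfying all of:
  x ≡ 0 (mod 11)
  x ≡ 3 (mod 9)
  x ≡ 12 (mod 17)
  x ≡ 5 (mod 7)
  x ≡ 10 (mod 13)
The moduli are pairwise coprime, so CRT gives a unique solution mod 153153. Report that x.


Product of moduli M = 11 · 9 · 17 · 7 · 13 = 153153.
Merge one congruence at a time:
  Start: x ≡ 0 (mod 11).
  Combine with x ≡ 3 (mod 9); new modulus lcm = 99.
    Write x = 0 + 11·t and substitute into x ≡ 3 (mod 9): 11·t ≡ 3 − 0 = 3 (mod 9).
    Reduce coefficients mod 9: 2·t ≡ 3 (mod 9).
    The inverse of 2 mod 9 is 5 (since 2·5 = 10 = 1·9 + 1), so t ≡ 5·3 = 15 ≡ 6 (mod 9).
    Then x = 0 + 11·6 = 66, valid modulo lcm(11, 9) = 99: x ≡ 66 (mod 99).
  Combine with x ≡ 12 (mod 17); new modulus lcm = 1683.
    Write x = 66 + 99·t and substitute into x ≡ 12 (mod 17): 99·t ≡ 12 − 66 = -54 (mod 17).
    Reduce coefficients mod 17: 14·t ≡ 14 (mod 17).
    The inverse of 14 mod 17 is 11 (since 14·11 = 154 = 9·17 + 1), so t ≡ 11·14 = 154 ≡ 1 (mod 17).
    Then x = 66 + 99·1 = 165, valid modulo lcm(99, 17) = 1683: x ≡ 165 (mod 1683).
  Combine with x ≡ 5 (mod 7); new modulus lcm = 11781.
    Write x = 165 + 1683·t and substitute into x ≡ 5 (mod 7): 1683·t ≡ 5 − 165 = -160 (mod 7).
    Reduce coefficients mod 7: 3·t ≡ 1 (mod 7).
    The inverse of 3 mod 7 is 5 (since 3·5 = 15 = 2·7 + 1), so t ≡ 5·1 = 5 ≡ 5 (mod 7).
    Then x = 165 + 1683·5 = 8580, valid modulo lcm(1683, 7) = 11781: x ≡ 8580 (mod 11781).
  Combine with x ≡ 10 (mod 13); new modulus lcm = 153153.
    Write x = 8580 + 11781·t and substitute into x ≡ 10 (mod 13): 11781·t ≡ 10 − 8580 = -8570 (mod 13).
    Reduce coefficients mod 13: 3·t ≡ 10 (mod 13).
    The inverse of 3 mod 13 is 9 (since 3·9 = 27 = 2·13 + 1), so t ≡ 9·10 = 90 ≡ 12 (mod 13).
    Then x = 8580 + 11781·12 = 149952, valid modulo lcm(11781, 13) = 153153: x ≡ 149952 (mod 153153).
Verify against each original: 149952 mod 11 = 0, 149952 mod 9 = 3, 149952 mod 17 = 12, 149952 mod 7 = 5, 149952 mod 13 = 10.

x ≡ 149952 (mod 153153).


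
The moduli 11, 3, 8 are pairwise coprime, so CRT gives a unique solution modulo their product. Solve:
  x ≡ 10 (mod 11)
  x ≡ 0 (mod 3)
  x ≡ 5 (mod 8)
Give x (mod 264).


Moduli 11, 3, 8 are pairwise coprime; by CRT there is a unique solution modulo M = 11 · 3 · 8 = 264.
Solve pairwise, accumulating the modulus:
  Start with x ≡ 10 (mod 11).
  Combine with x ≡ 0 (mod 3): since gcd(11, 3) = 1, we get a unique residue mod 33.
    Write x = 10 + 11·t and substitute into x ≡ 0 (mod 3): 11·t ≡ 0 − 10 = -10 (mod 3).
    Reduce coefficients mod 3: 2·t ≡ 2 (mod 3).
    The inverse of 2 mod 3 is 2 (since 2·2 = 4 = 1·3 + 1), so t ≡ 2·2 = 4 ≡ 1 (mod 3).
    Then x = 10 + 11·1 = 21, valid modulo lcm(11, 3) = 33: x ≡ 21 (mod 33).
  Combine with x ≡ 5 (mod 8): since gcd(33, 8) = 1, we get a unique residue mod 264.
    Write x = 21 + 33·t and substitute into x ≡ 5 (mod 8): 33·t ≡ 5 − 21 = -16 (mod 8).
    Reduce coefficients mod 8: 1·t ≡ 0 (mod 8).
    So t ≡ 0 (mod 8).
    Then x = 21 + 33·0 = 21, valid modulo lcm(33, 8) = 264: x ≡ 21 (mod 264).
Verify: 21 mod 11 = 10 ✓, 21 mod 3 = 0 ✓, 21 mod 8 = 5 ✓.

x ≡ 21 (mod 264).


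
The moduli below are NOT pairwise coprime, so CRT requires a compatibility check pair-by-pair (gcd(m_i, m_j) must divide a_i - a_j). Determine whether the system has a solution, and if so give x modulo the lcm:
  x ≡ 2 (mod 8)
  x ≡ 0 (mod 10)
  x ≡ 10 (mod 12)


Moduli 8, 10, 12 are not pairwise coprime, so CRT works modulo lcm(m_i) when all pairwise compatibility conditions hold.
Pairwise compatibility: gcd(m_i, m_j) must divide a_i - a_j for every pair.
Merge one congruence at a time:
  Start: x ≡ 2 (mod 8).
  Combine with x ≡ 0 (mod 10): gcd(8, 10) = 2; 0 - 2 = -2, which IS divisible by 2, so compatible.
    Write x = 2 + 8·t and substitute into x ≡ 0 (mod 10): 8·t ≡ 0 − 2 = -2 (mod 10).
    Divide the congruence (and modulus) by g = 2: 4·t ≡ -1 (mod 5).
    Reduce coefficients mod 5: 4·t ≡ 4 (mod 5).
    The inverse of 4 mod 5 is 4 (since 4·4 = 16 = 3·5 + 1), so t ≡ 4·4 = 16 ≡ 1 (mod 5).
    Then x = 2 + 8·1 = 10, valid modulo lcm(8, 10) = 40: x ≡ 10 (mod 40).
  Combine with x ≡ 10 (mod 12): gcd(40, 12) = 4; 10 - 10 = 0, which IS divisible by 4, so compatible.
    Write x = 10 + 40·t and substitute into x ≡ 10 (mod 12): 40·t ≡ 10 − 10 = 0 (mod 12).
    Divide the congruence (and modulus) by g = 4: 10·t ≡ 0 (mod 3).
    Reduce coefficients mod 3: 1·t ≡ 0 (mod 3).
    So t ≡ 0 (mod 3).
    Then x = 10 + 40·0 = 10, valid modulo lcm(40, 12) = 120: x ≡ 10 (mod 120).
Verify: 10 mod 8 = 2, 10 mod 10 = 0, 10 mod 12 = 10.

x ≡ 10 (mod 120).


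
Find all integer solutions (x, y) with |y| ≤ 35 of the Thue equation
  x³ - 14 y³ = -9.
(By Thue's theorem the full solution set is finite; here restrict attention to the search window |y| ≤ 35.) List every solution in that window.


The equation is x³ - 14y³ = -9. For fixed y, x³ = 14·y³ − 9, so a solution requires the RHS to be a perfect cube.
Strategy: iterate y from -35 to 35, compute RHS = 14·y³ − 9, and check whether it is a (positive or negative) perfect cube.
Check small values of y:
  y = 0: RHS = -9 is not a perfect cube.
  y = 1: RHS = 5 is not a perfect cube.
  y = -1: RHS = -23 is not a perfect cube.
  y = 2: RHS = 103 is not a perfect cube.
  y = -2: RHS = -121 is not a perfect cube.
  y = 3: RHS = 369 is not a perfect cube.
  y = -3: RHS = -387 is not a perfect cube.
Continuing the search up to |y| = 35 finds no solutions either.
No (x, y) in the scanned range satisfies the equation.

No integer solutions with |y| ≤ 35.


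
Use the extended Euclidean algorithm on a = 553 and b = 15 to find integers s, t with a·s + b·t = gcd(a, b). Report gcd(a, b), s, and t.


Euclidean algorithm on (553, 15) — divide until remainder is 0:
  553 = 36 · 15 + 13
  15 = 1 · 13 + 2
  13 = 6 · 2 + 1
  2 = 2 · 1 + 0
gcd(553, 15) = 1.
Track Bezout coefficients alongside the remainders: start with r₀ = 553 = a·1 + b·0 (s = 1, t = 0) and r₁ = 15 = a·0 + b·1 (s = 0, t = 1); each new remainder r_{k+1} = r_{k-1} − q_k·r_k inherits s_{k+1} = s_{k-1} − q_k·s_k, t_{k+1} = t_{k-1} − q_k·t_k, so r_k = a·s_k + b·t_k at every step:
  q = 36: r = 13, s = 1 − 36·0 = 1, t = 0 − 36·1 = -36  (check: 553·1 + 15·(-36) = 13)
  q = 1: r = 2, s = 0 − 1·1 = -1, t = 1 − 1·(-36) = 37  (check: 553·(-1) + 15·37 = 2)
  q = 6: r = 1, s = 1 − 6·(-1) = 7, t = -36 − 6·37 = -258  (check: 553·7 + 15·(-258) = 1)
The row with r = 1 (the gcd) gives the Bezout coefficients s = 7, t = -258.
Result: 553 · (7) + 15 · (-258) = 1.

gcd(553, 15) = 1; s = 7, t = -258 (check: 553·7 + 15·(-258) = 1).


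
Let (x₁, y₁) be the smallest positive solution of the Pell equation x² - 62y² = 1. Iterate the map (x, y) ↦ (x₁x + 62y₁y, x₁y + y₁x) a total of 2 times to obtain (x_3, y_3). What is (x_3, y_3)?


Step 1: Find the fundamental solution (x₁, y₁) of x² - 62y² = 1.
  Expand √62 as a continued fraction. a₀ = ⌊√62⌋ = 7; iterate m_{k+1} = d_k·a_k − m_k, d_{k+1} = (62 − m_{k+1}²)/d_k, a_{k+1} = ⌊(a₀ + m_{k+1})/d_{k+1}⌋ (starting m₀ = 0, d₀ = 1), with convergents p_k = a_k·p_{k-1} + p_{k-2}, q_k = a_k·q_{k-1} + q_{k-2} (p₋₁ = 1, q₋₁ = 0):
  k = 0: a₀ = 7; p₀/q₀ = 7/1; p₀² − 62·q₀² = 49 − 62 = -13.
  k = 1: m = 7, d = 13, a = ⌊(7 + 7)/13⌋ = 1; p/q = (1·7 + 1)/(1·1 + 0) = 8/1; p² − 62·q² = 64 − 62 = 2.
  k = 2: m = 6, d = 2, a = ⌊(7 + 6)/2⌋ = 6; p/q = (6·8 + 7)/(6·1 + 1) = 55/7; p² − 62·q² = 3025 − 3038 = -13.
  k = 3: m = 6, d = 13, a = ⌊(7 + 6)/13⌋ = 1; p/q = (1·55 + 8)/(1·7 + 1) = 63/8; p² − 62·q² = 3969 − 3968 = 1.
  The first convergent with p² − 62·q² = 1 gives the fundamental solution (x₁, y₁) = (63, 8).
Step 2: Apply the recurrence (x_{n+1}, y_{n+1}) = (x₁x_n + 62y₁y_n, x₁y_n + y₁x_n) repeatedly.
  From (x_1, y_1) = (63, 8): x_2 = 63·63 + 62·8·8 = 7937; y_2 = 63·8 + 8·63 = 1008.
  From (x_2, y_2) = (7937, 1008): x_3 = 63·7937 + 62·8·1008 = 999999; y_3 = 63·1008 + 8·7937 = 127000.
Step 3: Verify x_3² - 62·y_3² = 999998000001 - 999998000000 = 1 (should be 1). ✓

(x_1, y_1) = (63, 8); (x_3, y_3) = (999999, 127000).


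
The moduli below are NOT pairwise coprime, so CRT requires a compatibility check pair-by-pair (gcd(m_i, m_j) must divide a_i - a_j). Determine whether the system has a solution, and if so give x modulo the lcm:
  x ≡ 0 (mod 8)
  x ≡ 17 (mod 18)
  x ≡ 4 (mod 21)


Moduli 8, 18, 21 are not pairwise coprime, so CRT works modulo lcm(m_i) when all pairwise compatibility conditions hold.
Pairwise compatibility: gcd(m_i, m_j) must divide a_i - a_j for every pair.
Merge one congruence at a time:
  Start: x ≡ 0 (mod 8).
  Combine with x ≡ 17 (mod 18): gcd(8, 18) = 2, and 17 - 0 = 17 is NOT divisible by 2.
    ⇒ system is inconsistent (no integer solution).

No solution (the system is inconsistent).


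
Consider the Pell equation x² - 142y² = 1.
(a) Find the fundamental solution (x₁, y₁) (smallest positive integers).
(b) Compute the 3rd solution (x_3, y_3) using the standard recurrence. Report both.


Step 1: Find the fundamental solution (x₁, y₁) of x² - 142y² = 1.
  Expand √142 as a continued fraction. a₀ = ⌊√142⌋ = 11; iterate m_{k+1} = d_k·a_k − m_k, d_{k+1} = (142 − m_{k+1}²)/d_k, a_{k+1} = ⌊(a₀ + m_{k+1})/d_{k+1}⌋ (starting m₀ = 0, d₀ = 1), with convergents p_k = a_k·p_{k-1} + p_{k-2}, q_k = a_k·q_{k-1} + q_{k-2} (p₋₁ = 1, q₋₁ = 0):
  k = 0: a₀ = 11; p₀/q₀ = 11/1; p₀² − 142·q₀² = 121 − 142 = -21.
  k = 1: m = 11, d = 21, a = ⌊(11 + 11)/21⌋ = 1; p/q = (1·11 + 1)/(1·1 + 0) = 12/1; p² − 142·q² = 144 − 142 = 2.
  k = 2: m = 10, d = 2, a = ⌊(11 + 10)/2⌋ = 10; p/q = (10·12 + 11)/(10·1 + 1) = 131/11; p² − 142·q² = 17161 − 17182 = -21.
  k = 3: m = 10, d = 21, a = ⌊(11 + 10)/21⌋ = 1; p/q = (1·131 + 12)/(1·11 + 1) = 143/12; p² − 142·q² = 20449 − 20448 = 1.
  The first convergent with p² − 142·q² = 1 gives the fundamental solution (x₁, y₁) = (143, 12).
Step 2: Apply the recurrence (x_{n+1}, y_{n+1}) = (x₁x_n + 142y₁y_n, x₁y_n + y₁x_n) repeatedly.
  From (x_1, y_1) = (143, 12): x_2 = 143·143 + 142·12·12 = 40897; y_2 = 143·12 + 12·143 = 3432.
  From (x_2, y_2) = (40897, 3432): x_3 = 143·40897 + 142·12·3432 = 11696399; y_3 = 143·3432 + 12·40897 = 981540.
Step 3: Verify x_3² - 142·y_3² = 136805749567201 - 136805749567200 = 1 (should be 1). ✓

(x_1, y_1) = (143, 12); (x_3, y_3) = (11696399, 981540).


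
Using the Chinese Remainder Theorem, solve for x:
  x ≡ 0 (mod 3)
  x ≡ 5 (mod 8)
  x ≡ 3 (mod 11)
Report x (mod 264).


Moduli 3, 8, 11 are pairwise coprime; by CRT there is a unique solution modulo M = 3 · 8 · 11 = 264.
Solve pairwise, accumulating the modulus:
  Start with x ≡ 0 (mod 3).
  Combine with x ≡ 5 (mod 8): since gcd(3, 8) = 1, we get a unique residue mod 24.
    Write x = 0 + 3·t and substitute into x ≡ 5 (mod 8): 3·t ≡ 5 − 0 = 5 (mod 8).
    The inverse of 3 mod 8 is 3 (since 3·3 = 9 = 1·8 + 1), so t ≡ 3·5 = 15 ≡ 7 (mod 8).
    Then x = 0 + 3·7 = 21, valid modulo lcm(3, 8) = 24: x ≡ 21 (mod 24).
  Combine with x ≡ 3 (mod 11): since gcd(24, 11) = 1, we get a unique residue mod 264.
    Write x = 21 + 24·t and substitute into x ≡ 3 (mod 11): 24·t ≡ 3 − 21 = -18 (mod 11).
    Reduce coefficients mod 11: 2·t ≡ 4 (mod 11).
    The inverse of 2 mod 11 is 6 (since 2·6 = 12 = 1·11 + 1), so t ≡ 6·4 = 24 ≡ 2 (mod 11).
    Then x = 21 + 24·2 = 69, valid modulo lcm(24, 11) = 264: x ≡ 69 (mod 264).
Verify: 69 mod 3 = 0 ✓, 69 mod 8 = 5 ✓, 69 mod 11 = 3 ✓.

x ≡ 69 (mod 264).


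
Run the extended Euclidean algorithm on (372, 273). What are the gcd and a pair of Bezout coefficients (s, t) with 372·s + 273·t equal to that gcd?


Euclidean algorithm on (372, 273) — divide until remainder is 0:
  372 = 1 · 273 + 99
  273 = 2 · 99 + 75
  99 = 1 · 75 + 24
  75 = 3 · 24 + 3
  24 = 8 · 3 + 0
gcd(372, 273) = 3.
Track Bezout coefficients alongside the remainders: start with r₀ = 372 = a·1 + b·0 (s = 1, t = 0) and r₁ = 273 = a·0 + b·1 (s = 0, t = 1); each new remainder r_{k+1} = r_{k-1} − q_k·r_k inherits s_{k+1} = s_{k-1} − q_k·s_k, t_{k+1} = t_{k-1} − q_k·t_k, so r_k = a·s_k + b·t_k at every step:
  q = 1: r = 99, s = 1 − 1·0 = 1, t = 0 − 1·1 = -1  (check: 372·1 + 273·(-1) = 99)
  q = 2: r = 75, s = 0 − 2·1 = -2, t = 1 − 2·(-1) = 3  (check: 372·(-2) + 273·3 = 75)
  q = 1: r = 24, s = 1 − 1·(-2) = 3, t = -1 − 1·3 = -4  (check: 372·3 + 273·(-4) = 24)
  q = 3: r = 3, s = -2 − 3·3 = -11, t = 3 − 3·(-4) = 15  (check: 372·(-11) + 273·15 = 3)
The row with r = 3 (the gcd) gives the Bezout coefficients s = -11, t = 15.
Result: 372 · (-11) + 273 · (15) = 3.

gcd(372, 273) = 3; s = -11, t = 15 (check: 372·(-11) + 273·15 = 3).


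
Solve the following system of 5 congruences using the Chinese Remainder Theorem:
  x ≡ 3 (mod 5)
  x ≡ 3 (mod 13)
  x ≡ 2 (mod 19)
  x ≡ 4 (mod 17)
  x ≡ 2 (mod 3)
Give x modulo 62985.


Product of moduli M = 5 · 13 · 19 · 17 · 3 = 62985.
Merge one congruence at a time:
  Start: x ≡ 3 (mod 5).
  Combine with x ≡ 3 (mod 13); new modulus lcm = 65.
    Write x = 3 + 5·t and substitute into x ≡ 3 (mod 13): 5·t ≡ 3 − 3 = 0 (mod 13).
    The inverse of 5 mod 13 is 8 (since 5·8 = 40 = 3·13 + 1), so t ≡ 8·0 = 0 ≡ 0 (mod 13).
    Then x = 3 + 5·0 = 3, valid modulo lcm(5, 13) = 65: x ≡ 3 (mod 65).
  Combine with x ≡ 2 (mod 19); new modulus lcm = 1235.
    Write x = 3 + 65·t and substitute into x ≡ 2 (mod 19): 65·t ≡ 2 − 3 = -1 (mod 19).
    Reduce coefficients mod 19: 8·t ≡ 18 (mod 19).
    The inverse of 8 mod 19 is 12 (since 8·12 = 96 = 5·19 + 1), so t ≡ 12·18 = 216 ≡ 7 (mod 19).
    Then x = 3 + 65·7 = 458, valid modulo lcm(65, 19) = 1235: x ≡ 458 (mod 1235).
  Combine with x ≡ 4 (mod 17); new modulus lcm = 20995.
    Write x = 458 + 1235·t and substitute into x ≡ 4 (mod 17): 1235·t ≡ 4 − 458 = -454 (mod 17).
    Reduce coefficients mod 17: 11·t ≡ 5 (mod 17).
    The inverse of 11 mod 17 is 14 (since 11·14 = 154 = 9·17 + 1), so t ≡ 14·5 = 70 ≡ 2 (mod 17).
    Then x = 458 + 1235·2 = 2928, valid modulo lcm(1235, 17) = 20995: x ≡ 2928 (mod 20995).
  Combine with x ≡ 2 (mod 3); new modulus lcm = 62985.
    Write x = 2928 + 20995·t and substitute into x ≡ 2 (mod 3): 20995·t ≡ 2 − 2928 = -2926 (mod 3).
    Reduce coefficients mod 3: 1·t ≡ 2 (mod 3).
    So t ≡ 2 (mod 3).
    Then x = 2928 + 20995·2 = 44918, valid modulo lcm(20995, 3) = 62985: x ≡ 44918 (mod 62985).
Verify against each original: 44918 mod 5 = 3, 44918 mod 13 = 3, 44918 mod 19 = 2, 44918 mod 17 = 4, 44918 mod 3 = 2.

x ≡ 44918 (mod 62985).


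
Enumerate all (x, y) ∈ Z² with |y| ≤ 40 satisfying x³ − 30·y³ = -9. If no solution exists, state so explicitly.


The equation is x³ - 30y³ = -9. For fixed y, x³ = 30·y³ − 9, so a solution requires the RHS to be a perfect cube.
Strategy: iterate y from -40 to 40, compute RHS = 30·y³ − 9, and check whether it is a (positive or negative) perfect cube.
Check small values of y:
  y = 0: RHS = -9 is not a perfect cube.
  y = 1: RHS = 21 is not a perfect cube.
  y = -1: RHS = -39 is not a perfect cube.
  y = 2: RHS = 231 is not a perfect cube.
  y = -2: RHS = -249 is not a perfect cube.
  y = 3: RHS = 801 is not a perfect cube.
  y = -3: RHS = -819 is not a perfect cube.
Continuing the search up to |y| = 40 finds no solutions either.
No (x, y) in the scanned range satisfies the equation.

No integer solutions with |y| ≤ 40.


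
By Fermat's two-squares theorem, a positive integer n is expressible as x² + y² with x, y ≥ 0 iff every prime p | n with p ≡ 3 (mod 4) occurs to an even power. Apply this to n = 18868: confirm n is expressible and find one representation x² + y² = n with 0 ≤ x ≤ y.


Step 1: Factor n = 18868 = 2^2 · 53 · 89.
Step 2: Check the mod-4 condition on each prime factor: 2 = 2 (special); 53 ≡ 1 (mod 4), exponent 1; 89 ≡ 1 (mod 4), exponent 1.
All primes ≡ 3 (mod 4) appear to even exponent (or don't appear), so by the two-squares theorem n IS expressible as a sum of two squares.
Step 3: Build a representation. Group n = k² · m with k = 2 and m = 53 · 89 = 4717 (a product of primes ≡ 1 (mod 4)); a representation of m scales to one of n via (k·x)² + (k·y)² = k²(x² + y²). Each prime p ≡ 1 (mod 4) is itself a sum of two squares; find a² by testing p − a² for a perfect square:
  53: 53 − 1² = 52, 53 − 2² = 49 = 7² ⇒ 53 = 2² + 7².
  89: 89 − 1² = 88, 89 − 2² = 85, 89 − 3² = 80, 89 − 4² = 73, 89 − 5² = 64 = 8² ⇒ 89 = 5² + 8².
  Combine using the Brahmagupta–Fibonacci identity (a² + b²)(c² + d²) = (ac − bd)² + (ad + bc)² = (ac + bd)² + (ad − bc)²:
  53 · 89 = 4717: from (2² + 7²)(5² + 8²), take (2·5 − 7·8, 2·8 + 7·5) = (10 − 56, 16 + 35) = (-46, 51); dropping signs (only squares matter) gives (46, 51); check 46² + 51² = 2116 + 2601 = 4717 ✓.
  Scale by k = 2: (2·46, 2·51) = (92, 102).
Step 4: Order so x ≤ y and verify: 92² + 102² = 8464 + 10404 = 18868 = n. ✓

n = 18868 = 92² + 102² (one valid representation with x ≤ y).


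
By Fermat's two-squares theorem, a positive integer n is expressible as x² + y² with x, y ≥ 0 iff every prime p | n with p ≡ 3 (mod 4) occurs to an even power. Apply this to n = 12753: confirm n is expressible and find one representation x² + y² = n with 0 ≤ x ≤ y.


Step 1: Factor n = 12753 = 3^2 · 13 · 109.
Step 2: Check the mod-4 condition on each prime factor: 3 ≡ 3 (mod 4), exponent 2 (must be even); 13 ≡ 1 (mod 4), exponent 1; 109 ≡ 1 (mod 4), exponent 1.
All primes ≡ 3 (mod 4) appear to even exponent (or don't appear), so by the two-squares theorem n IS expressible as a sum of two squares.
Step 3: Build a representation. Group n = k² · m with k = 3 and m = 13 · 109 = 1417 (a product of primes ≡ 1 (mod 4)); a representation of m scales to one of n via (k·x)² + (k·y)² = k²(x² + y²). Each prime p ≡ 1 (mod 4) is itself a sum of two squares; find a² by testing p − a² for a perfect square:
  13: 13 − 1² = 12, 13 − 2² = 9 = 3² ⇒ 13 = 2² + 3².
  109: 109 − 1² = 108, 109 − 2² = 105, 109 − 3² = 100 = 10² ⇒ 109 = 3² + 10².
  Combine using the Brahmagupta–Fibonacci identity (a² + b²)(c² + d²) = (ac − bd)² + (ad + bc)² = (ac + bd)² + (ad − bc)²:
  13 · 109 = 1417: from (2² + 3²)(3² + 10²), take (2·3 − 3·10, 2·10 + 3·3) = (6 − 30, 20 + 9) = (-24, 29); dropping signs (only squares matter) gives (24, 29); check 24² + 29² = 576 + 841 = 1417 ✓.
  Scale by k = 3: (3·24, 3·29) = (72, 87).
Step 4: Order so x ≤ y and verify: 72² + 87² = 5184 + 7569 = 12753 = n. ✓

n = 12753 = 72² + 87² (one valid representation with x ≤ y).


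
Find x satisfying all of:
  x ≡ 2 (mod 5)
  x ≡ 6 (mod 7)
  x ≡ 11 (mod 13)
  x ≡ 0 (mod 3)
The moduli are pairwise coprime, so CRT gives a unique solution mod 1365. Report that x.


Product of moduli M = 5 · 7 · 13 · 3 = 1365.
Merge one congruence at a time:
  Start: x ≡ 2 (mod 5).
  Combine with x ≡ 6 (mod 7); new modulus lcm = 35.
    Write x = 2 + 5·t and substitute into x ≡ 6 (mod 7): 5·t ≡ 6 − 2 = 4 (mod 7).
    The inverse of 5 mod 7 is 3 (since 5·3 = 15 = 2·7 + 1), so t ≡ 3·4 = 12 ≡ 5 (mod 7).
    Then x = 2 + 5·5 = 27, valid modulo lcm(5, 7) = 35: x ≡ 27 (mod 35).
  Combine with x ≡ 11 (mod 13); new modulus lcm = 455.
    Write x = 27 + 35·t and substitute into x ≡ 11 (mod 13): 35·t ≡ 11 − 27 = -16 (mod 13).
    Reduce coefficients mod 13: 9·t ≡ 10 (mod 13).
    The inverse of 9 mod 13 is 3 (since 9·3 = 27 = 2·13 + 1), so t ≡ 3·10 = 30 ≡ 4 (mod 13).
    Then x = 27 + 35·4 = 167, valid modulo lcm(35, 13) = 455: x ≡ 167 (mod 455).
  Combine with x ≡ 0 (mod 3); new modulus lcm = 1365.
    Write x = 167 + 455·t and substitute into x ≡ 0 (mod 3): 455·t ≡ 0 − 167 = -167 (mod 3).
    Reduce coefficients mod 3: 2·t ≡ 1 (mod 3).
    The inverse of 2 mod 3 is 2 (since 2·2 = 4 = 1·3 + 1), so t ≡ 2·1 = 2 ≡ 2 (mod 3).
    Then x = 167 + 455·2 = 1077, valid modulo lcm(455, 3) = 1365: x ≡ 1077 (mod 1365).
Verify against each original: 1077 mod 5 = 2, 1077 mod 7 = 6, 1077 mod 13 = 11, 1077 mod 3 = 0.

x ≡ 1077 (mod 1365).


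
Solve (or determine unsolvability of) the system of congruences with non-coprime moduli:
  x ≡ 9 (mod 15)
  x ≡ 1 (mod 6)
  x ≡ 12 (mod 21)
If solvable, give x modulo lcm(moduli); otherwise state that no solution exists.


Moduli 15, 6, 21 are not pairwise coprime, so CRT works modulo lcm(m_i) when all pairwise compatibility conditions hold.
Pairwise compatibility: gcd(m_i, m_j) must divide a_i - a_j for every pair.
Merge one congruence at a time:
  Start: x ≡ 9 (mod 15).
  Combine with x ≡ 1 (mod 6): gcd(15, 6) = 3, and 1 - 9 = -8 is NOT divisible by 3.
    ⇒ system is inconsistent (no integer solution).

No solution (the system is inconsistent).


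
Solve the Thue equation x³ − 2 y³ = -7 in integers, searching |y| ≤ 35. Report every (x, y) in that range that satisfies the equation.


The equation is x³ - 2y³ = -7. For fixed y, x³ = 2·y³ − 7, so a solution requires the RHS to be a perfect cube.
Strategy: iterate y from -35 to 35, compute RHS = 2·y³ − 7, and check whether it is a (positive or negative) perfect cube.
Check small values of y:
  y = 0: RHS = -7 is not a perfect cube.
  y = 1: RHS = -5 is not a perfect cube.
  y = -1: RHS = -9 is not a perfect cube.
  y = 2: RHS = 9 is not a perfect cube.
  y = -2: RHS = -23 is not a perfect cube.
  y = 3: RHS = 47 is not a perfect cube.
  y = -3: RHS = -61 is not a perfect cube.
Continuing the search up to |y| = 35 finds no solutions either.
No (x, y) in the scanned range satisfies the equation.

No integer solutions with |y| ≤ 35.


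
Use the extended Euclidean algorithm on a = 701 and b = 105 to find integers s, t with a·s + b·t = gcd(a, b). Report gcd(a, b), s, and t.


Euclidean algorithm on (701, 105) — divide until remainder is 0:
  701 = 6 · 105 + 71
  105 = 1 · 71 + 34
  71 = 2 · 34 + 3
  34 = 11 · 3 + 1
  3 = 3 · 1 + 0
gcd(701, 105) = 1.
Track Bezout coefficients alongside the remainders: start with r₀ = 701 = a·1 + b·0 (s = 1, t = 0) and r₁ = 105 = a·0 + b·1 (s = 0, t = 1); each new remainder r_{k+1} = r_{k-1} − q_k·r_k inherits s_{k+1} = s_{k-1} − q_k·s_k, t_{k+1} = t_{k-1} − q_k·t_k, so r_k = a·s_k + b·t_k at every step:
  q = 6: r = 71, s = 1 − 6·0 = 1, t = 0 − 6·1 = -6  (check: 701·1 + 105·(-6) = 71)
  q = 1: r = 34, s = 0 − 1·1 = -1, t = 1 − 1·(-6) = 7  (check: 701·(-1) + 105·7 = 34)
  q = 2: r = 3, s = 1 − 2·(-1) = 3, t = -6 − 2·7 = -20  (check: 701·3 + 105·(-20) = 3)
  q = 11: r = 1, s = -1 − 11·3 = -34, t = 7 − 11·(-20) = 227  (check: 701·(-34) + 105·227 = 1)
The row with r = 1 (the gcd) gives the Bezout coefficients s = -34, t = 227.
Result: 701 · (-34) + 105 · (227) = 1.

gcd(701, 105) = 1; s = -34, t = 227 (check: 701·(-34) + 105·227 = 1).


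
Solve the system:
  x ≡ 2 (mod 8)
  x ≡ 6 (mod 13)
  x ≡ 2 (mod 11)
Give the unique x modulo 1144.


Moduli 8, 13, 11 are pairwise coprime; by CRT there is a unique solution modulo M = 8 · 13 · 11 = 1144.
Solve pairwise, accumulating the modulus:
  Start with x ≡ 2 (mod 8).
  Combine with x ≡ 6 (mod 13): since gcd(8, 13) = 1, we get a unique residue mod 104.
    Write x = 2 + 8·t and substitute into x ≡ 6 (mod 13): 8·t ≡ 6 − 2 = 4 (mod 13).
    The inverse of 8 mod 13 is 5 (since 8·5 = 40 = 3·13 + 1), so t ≡ 5·4 = 20 ≡ 7 (mod 13).
    Then x = 2 + 8·7 = 58, valid modulo lcm(8, 13) = 104: x ≡ 58 (mod 104).
  Combine with x ≡ 2 (mod 11): since gcd(104, 11) = 1, we get a unique residue mod 1144.
    Write x = 58 + 104·t and substitute into x ≡ 2 (mod 11): 104·t ≡ 2 − 58 = -56 (mod 11).
    Reduce coefficients mod 11: 5·t ≡ 10 (mod 11).
    The inverse of 5 mod 11 is 9 (since 5·9 = 45 = 4·11 + 1), so t ≡ 9·10 = 90 ≡ 2 (mod 11).
    Then x = 58 + 104·2 = 266, valid modulo lcm(104, 11) = 1144: x ≡ 266 (mod 1144).
Verify: 266 mod 8 = 2 ✓, 266 mod 13 = 6 ✓, 266 mod 11 = 2 ✓.

x ≡ 266 (mod 1144).


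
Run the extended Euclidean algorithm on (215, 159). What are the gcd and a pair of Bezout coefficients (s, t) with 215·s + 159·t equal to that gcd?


Euclidean algorithm on (215, 159) — divide until remainder is 0:
  215 = 1 · 159 + 56
  159 = 2 · 56 + 47
  56 = 1 · 47 + 9
  47 = 5 · 9 + 2
  9 = 4 · 2 + 1
  2 = 2 · 1 + 0
gcd(215, 159) = 1.
Track Bezout coefficients alongside the remainders: start with r₀ = 215 = a·1 + b·0 (s = 1, t = 0) and r₁ = 159 = a·0 + b·1 (s = 0, t = 1); each new remainder r_{k+1} = r_{k-1} − q_k·r_k inherits s_{k+1} = s_{k-1} − q_k·s_k, t_{k+1} = t_{k-1} − q_k·t_k, so r_k = a·s_k + b·t_k at every step:
  q = 1: r = 56, s = 1 − 1·0 = 1, t = 0 − 1·1 = -1  (check: 215·1 + 159·(-1) = 56)
  q = 2: r = 47, s = 0 − 2·1 = -2, t = 1 − 2·(-1) = 3  (check: 215·(-2) + 159·3 = 47)
  q = 1: r = 9, s = 1 − 1·(-2) = 3, t = -1 − 1·3 = -4  (check: 215·3 + 159·(-4) = 9)
  q = 5: r = 2, s = -2 − 5·3 = -17, t = 3 − 5·(-4) = 23  (check: 215·(-17) + 159·23 = 2)
  q = 4: r = 1, s = 3 − 4·(-17) = 71, t = -4 − 4·23 = -96  (check: 215·71 + 159·(-96) = 1)
The row with r = 1 (the gcd) gives the Bezout coefficients s = 71, t = -96.
Result: 215 · (71) + 159 · (-96) = 1.

gcd(215, 159) = 1; s = 71, t = -96 (check: 215·71 + 159·(-96) = 1).


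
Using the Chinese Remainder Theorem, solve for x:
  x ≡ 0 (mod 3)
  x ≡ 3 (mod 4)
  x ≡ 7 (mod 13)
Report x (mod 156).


Moduli 3, 4, 13 are pairwise coprime; by CRT there is a unique solution modulo M = 3 · 4 · 13 = 156.
Solve pairwise, accumulating the modulus:
  Start with x ≡ 0 (mod 3).
  Combine with x ≡ 3 (mod 4): since gcd(3, 4) = 1, we get a unique residue mod 12.
    Write x = 0 + 3·t and substitute into x ≡ 3 (mod 4): 3·t ≡ 3 − 0 = 3 (mod 4).
    The inverse of 3 mod 4 is 3 (since 3·3 = 9 = 2·4 + 1), so t ≡ 3·3 = 9 ≡ 1 (mod 4).
    Then x = 0 + 3·1 = 3, valid modulo lcm(3, 4) = 12: x ≡ 3 (mod 12).
  Combine with x ≡ 7 (mod 13): since gcd(12, 13) = 1, we get a unique residue mod 156.
    Write x = 3 + 12·t and substitute into x ≡ 7 (mod 13): 12·t ≡ 7 − 3 = 4 (mod 13).
    The inverse of 12 mod 13 is 12 (since 12·12 = 144 = 11·13 + 1), so t ≡ 12·4 = 48 ≡ 9 (mod 13).
    Then x = 3 + 12·9 = 111, valid modulo lcm(12, 13) = 156: x ≡ 111 (mod 156).
Verify: 111 mod 3 = 0 ✓, 111 mod 4 = 3 ✓, 111 mod 13 = 7 ✓.

x ≡ 111 (mod 156).


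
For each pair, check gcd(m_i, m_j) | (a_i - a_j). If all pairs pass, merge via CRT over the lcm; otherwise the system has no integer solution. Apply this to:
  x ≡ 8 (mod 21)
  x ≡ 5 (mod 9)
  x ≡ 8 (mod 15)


Moduli 21, 9, 15 are not pairwise coprime, so CRT works modulo lcm(m_i) when all pairwise compatibility conditions hold.
Pairwise compatibility: gcd(m_i, m_j) must divide a_i - a_j for every pair.
Merge one congruence at a time:
  Start: x ≡ 8 (mod 21).
  Combine with x ≡ 5 (mod 9): gcd(21, 9) = 3; 5 - 8 = -3, which IS divisible by 3, so compatible.
    Write x = 8 + 21·t and substitute into x ≡ 5 (mod 9): 21·t ≡ 5 − 8 = -3 (mod 9).
    Divide the congruence (and modulus) by g = 3: 7·t ≡ -1 (mod 3).
    Reduce coefficients mod 3: 1·t ≡ 2 (mod 3).
    So t ≡ 2 (mod 3).
    Then x = 8 + 21·2 = 50, valid modulo lcm(21, 9) = 63: x ≡ 50 (mod 63).
  Combine with x ≡ 8 (mod 15): gcd(63, 15) = 3; 8 - 50 = -42, which IS divisible by 3, so compatible.
    Write x = 50 + 63·t and substitute into x ≡ 8 (mod 15): 63·t ≡ 8 − 50 = -42 (mod 15).
    Divide the congruence (and modulus) by g = 3: 21·t ≡ -14 (mod 5).
    Reduce coefficients mod 5: 1·t ≡ 1 (mod 5).
    So t ≡ 1 (mod 5).
    Then x = 50 + 63·1 = 113, valid modulo lcm(63, 15) = 315: x ≡ 113 (mod 315).
Verify: 113 mod 21 = 8, 113 mod 9 = 5, 113 mod 15 = 8.

x ≡ 113 (mod 315).


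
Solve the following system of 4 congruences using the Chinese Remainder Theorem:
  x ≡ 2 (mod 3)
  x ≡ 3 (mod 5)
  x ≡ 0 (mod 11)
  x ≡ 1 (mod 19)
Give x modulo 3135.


Product of moduli M = 3 · 5 · 11 · 19 = 3135.
Merge one congruence at a time:
  Start: x ≡ 2 (mod 3).
  Combine with x ≡ 3 (mod 5); new modulus lcm = 15.
    Write x = 2 + 3·t and substitute into x ≡ 3 (mod 5): 3·t ≡ 3 − 2 = 1 (mod 5).
    The inverse of 3 mod 5 is 2 (since 3·2 = 6 = 1·5 + 1), so t ≡ 2·1 = 2 ≡ 2 (mod 5).
    Then x = 2 + 3·2 = 8, valid modulo lcm(3, 5) = 15: x ≡ 8 (mod 15).
  Combine with x ≡ 0 (mod 11); new modulus lcm = 165.
    Write x = 8 + 15·t and substitute into x ≡ 0 (mod 11): 15·t ≡ 0 − 8 = -8 (mod 11).
    Reduce coefficients mod 11: 4·t ≡ 3 (mod 11).
    The inverse of 4 mod 11 is 3 (since 4·3 = 12 = 1·11 + 1), so t ≡ 3·3 = 9 ≡ 9 (mod 11).
    Then x = 8 + 15·9 = 143, valid modulo lcm(15, 11) = 165: x ≡ 143 (mod 165).
  Combine with x ≡ 1 (mod 19); new modulus lcm = 3135.
    Write x = 143 + 165·t and substitute into x ≡ 1 (mod 19): 165·t ≡ 1 − 143 = -142 (mod 19).
    Reduce coefficients mod 19: 13·t ≡ 10 (mod 19).
    The inverse of 13 mod 19 is 3 (since 13·3 = 39 = 2·19 + 1), so t ≡ 3·10 = 30 ≡ 11 (mod 19).
    Then x = 143 + 165·11 = 1958, valid modulo lcm(165, 19) = 3135: x ≡ 1958 (mod 3135).
Verify against each original: 1958 mod 3 = 2, 1958 mod 5 = 3, 1958 mod 11 = 0, 1958 mod 19 = 1.

x ≡ 1958 (mod 3135).


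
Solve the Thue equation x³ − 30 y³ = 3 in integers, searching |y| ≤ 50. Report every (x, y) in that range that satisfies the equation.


The equation is x³ - 30y³ = 3. For fixed y, x³ = 30·y³ + 3, so a solution requires the RHS to be a perfect cube.
Strategy: iterate y from -50 to 50, compute RHS = 30·y³ + 3, and check whether it is a (positive or negative) perfect cube.
Check small values of y:
  y = 0: RHS = 3 is not a perfect cube.
  y = 1: RHS = 33 is not a perfect cube.
  y = -1: RHS = -27 = (-3)³ ⇒ x = -3 works.
  y = 2: RHS = 243 is not a perfect cube.
  y = -2: RHS = -237 is not a perfect cube.
  y = 3: RHS = 813 is not a perfect cube.
  y = -3: RHS = -807 is not a perfect cube.
Continuing the search up to |y| = 50 finds no further solutions beyond those listed.
Collected solutions: (-3, -1).

Solutions (with |y| ≤ 50): (-3, -1).


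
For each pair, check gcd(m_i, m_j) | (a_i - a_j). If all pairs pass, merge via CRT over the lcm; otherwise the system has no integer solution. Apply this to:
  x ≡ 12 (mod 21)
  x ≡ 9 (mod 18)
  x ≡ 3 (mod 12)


Moduli 21, 18, 12 are not pairwise coprime, so CRT works modulo lcm(m_i) when all pairwise compatibility conditions hold.
Pairwise compatibility: gcd(m_i, m_j) must divide a_i - a_j for every pair.
Merge one congruence at a time:
  Start: x ≡ 12 (mod 21).
  Combine with x ≡ 9 (mod 18): gcd(21, 18) = 3; 9 - 12 = -3, which IS divisible by 3, so compatible.
    Write x = 12 + 21·t and substitute into x ≡ 9 (mod 18): 21·t ≡ 9 − 12 = -3 (mod 18).
    Divide the congruence (and modulus) by g = 3: 7·t ≡ -1 (mod 6).
    Reduce coefficients mod 6: 1·t ≡ 5 (mod 6).
    So t ≡ 5 (mod 6).
    Then x = 12 + 21·5 = 117, valid modulo lcm(21, 18) = 126: x ≡ 117 (mod 126).
  Combine with x ≡ 3 (mod 12): gcd(126, 12) = 6; 3 - 117 = -114, which IS divisible by 6, so compatible.
    Write x = 117 + 126·t and substitute into x ≡ 3 (mod 12): 126·t ≡ 3 − 117 = -114 (mod 12).
    Divide the congruence (and modulus) by g = 6: 21·t ≡ -19 (mod 2).
    Reduce coefficients mod 2: 1·t ≡ 1 (mod 2).
    So t ≡ 1 (mod 2).
    Then x = 117 + 126·1 = 243, valid modulo lcm(126, 12) = 252: x ≡ 243 (mod 252).
Verify: 243 mod 21 = 12, 243 mod 18 = 9, 243 mod 12 = 3.

x ≡ 243 (mod 252).


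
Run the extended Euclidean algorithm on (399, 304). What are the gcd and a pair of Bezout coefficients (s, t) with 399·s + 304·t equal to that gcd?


Euclidean algorithm on (399, 304) — divide until remainder is 0:
  399 = 1 · 304 + 95
  304 = 3 · 95 + 19
  95 = 5 · 19 + 0
gcd(399, 304) = 19.
Track Bezout coefficients alongside the remainders: start with r₀ = 399 = a·1 + b·0 (s = 1, t = 0) and r₁ = 304 = a·0 + b·1 (s = 0, t = 1); each new remainder r_{k+1} = r_{k-1} − q_k·r_k inherits s_{k+1} = s_{k-1} − q_k·s_k, t_{k+1} = t_{k-1} − q_k·t_k, so r_k = a·s_k + b·t_k at every step:
  q = 1: r = 95, s = 1 − 1·0 = 1, t = 0 − 1·1 = -1  (check: 399·1 + 304·(-1) = 95)
  q = 3: r = 19, s = 0 − 3·1 = -3, t = 1 − 3·(-1) = 4  (check: 399·(-3) + 304·4 = 19)
The row with r = 19 (the gcd) gives the Bezout coefficients s = -3, t = 4.
Result: 399 · (-3) + 304 · (4) = 19.

gcd(399, 304) = 19; s = -3, t = 4 (check: 399·(-3) + 304·4 = 19).


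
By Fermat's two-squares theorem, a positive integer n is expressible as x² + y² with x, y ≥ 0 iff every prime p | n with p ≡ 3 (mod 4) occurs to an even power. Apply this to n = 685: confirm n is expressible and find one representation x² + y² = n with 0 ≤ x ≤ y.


Step 1: Factor n = 685 = 5 · 137.
Step 2: Check the mod-4 condition on each prime factor: 5 ≡ 1 (mod 4), exponent 1; 137 ≡ 1 (mod 4), exponent 1.
All primes ≡ 3 (mod 4) appear to even exponent (or don't appear), so by the two-squares theorem n IS expressible as a sum of two squares.
Step 3: Build a representation. Here n = 5 · 137 is a product of primes ≡ 1 (mod 4). Each prime p ≡ 1 (mod 4) is itself a sum of two squares; find a² by testing p − a² for a perfect square:
  5: 5 − 1² = 4 = 2² ⇒ 5 = 1² + 2².
  137: 137 − 1² = 136, 137 − 2² = 133, 137 − 3² = 128, 137 − 4² = 121 = 11² ⇒ 137 = 4² + 11².
  Combine using the Brahmagupta–Fibonacci identity (a² + b²)(c² + d²) = (ac − bd)² + (ad + bc)² = (ac + bd)² + (ad − bc)²:
  5 · 137 = 685: from (1² + 2²)(4² + 11²), take (1·4 − 2·11, 1·11 + 2·4) = (4 − 22, 11 + 8) = (-18, 19); dropping signs (only squares matter) gives (18, 19); check 18² + 19² = 324 + 361 = 685 ✓.
Step 4: Order so x ≤ y and verify: 18² + 19² = 324 + 361 = 685 = n. ✓

n = 685 = 18² + 19² (one valid representation with x ≤ y).
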